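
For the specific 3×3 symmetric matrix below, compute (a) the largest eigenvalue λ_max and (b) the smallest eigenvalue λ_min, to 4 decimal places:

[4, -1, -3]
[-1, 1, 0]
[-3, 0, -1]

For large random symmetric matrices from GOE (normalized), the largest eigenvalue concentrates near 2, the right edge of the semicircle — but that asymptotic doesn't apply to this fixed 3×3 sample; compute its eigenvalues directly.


Since M is real symmetric, all three eigenvalues are real; they are the roots of det(λI − M) = λ³ − (tr M) λ² + s λ − det M, where s is the sum of the principal 2×2 minors.
tr M = 4 + 1 + (-1) = 4.
s = (4·1 − (-1)²) + (4·(-1) − (-3)²) + (1·(-1) − 0²) = 3 + (-13) + (-1) = -11.
det M (expand along row 1) = 4·(-1) − (-1)·1 + (-3)·3 = -12.
Characteristic polynomial: λ³ − 4λ² − 11λ + 12 = 0.
Substitute λ = y + (tr M)/3 = y + 1.333333 to remove the quadratic term: y³ + p·y + q = 0 with p = s − (tr M)²/3 = -16.333333 and q = −2(tr M)³/27 + (tr M)·s/3 − det M = -7.407407.
Three real roots ⇒ use the trigonometric (Viète) form: r = 2√(−p/3) = 4.666667, φ = arccos(3q/(p·r)) = arccos(0.291545) = 1.274955 rad.
y_k = r·cos(φ/3 − 2πk/3) for k = 0, 1, 2 gives y = 4.251543, -0.459453, -3.792090.
λ_k = y_k + 1.333333 gives λ = 5.5849, 0.8739, -2.4588 (check: the sum is 4.0000 = tr M).

Hence λ_max = 5.5849 and λ_min = -2.4588.


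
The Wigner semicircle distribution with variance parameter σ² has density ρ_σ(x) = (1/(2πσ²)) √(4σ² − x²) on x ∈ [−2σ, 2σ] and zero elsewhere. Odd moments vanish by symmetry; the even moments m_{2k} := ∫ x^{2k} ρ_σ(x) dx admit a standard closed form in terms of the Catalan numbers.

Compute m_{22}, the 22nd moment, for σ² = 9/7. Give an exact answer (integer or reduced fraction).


By the scaled semicircle moment identity, m_{2k} = σ^{2k} · C_k with k = 11.
C_11 = (1/(k+1)) · C(2k, k) = (1/12) · C(22, 11) = (1/12) · 705432 = 58786.
σ^{2k} = (σ²)^k = (9/7)^11 = 31381059609/1977326743.

Therefore m_{22} = σ^{22} · C_11 = (31381059609/1977326743) · 58786 = 263538138596382/282475249.


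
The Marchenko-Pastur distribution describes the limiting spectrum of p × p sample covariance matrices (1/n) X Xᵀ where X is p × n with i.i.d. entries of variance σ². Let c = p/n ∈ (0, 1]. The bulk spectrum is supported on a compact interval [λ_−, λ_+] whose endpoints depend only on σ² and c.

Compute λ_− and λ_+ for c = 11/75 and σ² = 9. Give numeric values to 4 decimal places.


c = 11/75 = 0.146667; √c = 0.382971.
λ_− = σ² (1 − √c)² = 9 · (1 − 0.382971)² = 9 · (0.617029)² = 3.426525.
λ_+ = σ² (1 + √c)² = 9 · (1 + 0.382971)² = 9 · (1.382971)² = 17.213475.

Rounded to 4 decimal places: λ_− ≈ 3.4265, λ_+ ≈ 17.2135.


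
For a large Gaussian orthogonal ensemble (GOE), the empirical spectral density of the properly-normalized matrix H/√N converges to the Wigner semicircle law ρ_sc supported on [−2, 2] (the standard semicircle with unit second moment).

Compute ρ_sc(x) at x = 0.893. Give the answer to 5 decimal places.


ρ_sc(x) = (1/(2π)) √(4 − x²). With x = 0.893:
  4 − x² = 4 − (0.893)² = 4 − 0.797449 = 3.202551.
  √(4 − x²) = 1.789567.
  1/(2π) = 0.159155.
  ρ_sc(0.893) = 0.159155 · 1.789567 = 0.284818.

Rounded to 5 decimal places: ρ_sc(0.893) ≈ 0.28482.


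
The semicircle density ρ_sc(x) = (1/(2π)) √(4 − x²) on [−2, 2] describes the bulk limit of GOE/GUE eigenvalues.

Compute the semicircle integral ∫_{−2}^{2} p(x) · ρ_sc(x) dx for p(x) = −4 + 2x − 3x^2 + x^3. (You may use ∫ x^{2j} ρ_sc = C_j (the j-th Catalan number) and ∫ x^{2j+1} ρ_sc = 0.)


Write p(x) = Σ a_i x^i, split into monomials and integrate each against ρ_sc separately.
Using ∫ x^{2j} ρ_sc = C_j = (1/(j+1)) C(2j, j) (Catalan numbers) and ∫ x^{2j+1} ρ_sc = 0 (odd monomials vanish by symmetry):
  i = 0 (even): a_0 · C_{0} = -4 · 1 = -4
  i = 1 (odd): ∫ x^1 ρ_sc = 0 (vanishes)
  i = 2 (even): a_2 · C_{1} = -3 · 1 = -3
  i = 3 (odd): ∫ x^3 ρ_sc = 0 (vanishes)

Summing the contributions: ∫_{−2}^{2} p(x) ρ_sc(x) dx = (-4) + (-3) = -7.


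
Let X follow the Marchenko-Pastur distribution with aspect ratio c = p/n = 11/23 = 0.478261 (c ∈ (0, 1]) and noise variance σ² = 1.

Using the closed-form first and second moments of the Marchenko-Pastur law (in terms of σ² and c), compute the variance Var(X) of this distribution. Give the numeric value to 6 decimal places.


Recall the MP moments m_1 = E[X] = σ² and m_2 = E[X²] = σ⁴ (1 + c).
m_1 = E[X] = σ² = 1, so m_1² = 1.
m_2 = E[X²] = σ⁴ (1 + c) = 1 · (1 + 0.478261) = 1 · 1.478261 = 1.478261.
(Note m_2 − m_1² simplifies to c · σ⁴ = 0.478261 · 1.)

Var(X) = m_2 − m_1² = 1.478261 − 1 = 0.478261.


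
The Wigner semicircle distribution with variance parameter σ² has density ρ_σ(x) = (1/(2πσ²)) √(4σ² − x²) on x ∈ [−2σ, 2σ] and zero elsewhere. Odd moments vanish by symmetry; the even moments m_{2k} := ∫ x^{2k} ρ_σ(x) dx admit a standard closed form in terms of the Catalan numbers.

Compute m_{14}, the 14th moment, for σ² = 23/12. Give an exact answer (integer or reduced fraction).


By the scaled semicircle moment identity, m_{2k} = σ^{2k} · C_k with k = 7.
C_7 = (1/(k+1)) · C(2k, k) = (1/8) · C(14, 7) = (1/8) · 3432 = 429.
σ^{2k} = (σ²)^k = (23/12)^7 = 3404825447/35831808.

Therefore m_{14} = σ^{14} · C_7 = (3404825447/35831808) · 429 = 486890038921/11943936.


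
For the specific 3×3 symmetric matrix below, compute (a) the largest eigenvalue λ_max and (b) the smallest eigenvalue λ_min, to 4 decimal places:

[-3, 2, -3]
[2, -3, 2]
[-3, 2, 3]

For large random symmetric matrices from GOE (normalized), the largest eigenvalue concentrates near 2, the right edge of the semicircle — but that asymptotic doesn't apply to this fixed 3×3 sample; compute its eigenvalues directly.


Since M is real symmetric, all three eigenvalues are real; they are the roots of det(λI − M) = λ³ − (tr M) λ² + s λ − det M, where s is the sum of the principal 2×2 minors.
tr M = -3 + (-3) + 3 = -3.
s = ((-3)·(-3) − 2²) + ((-3)·3 − (-3)²) + ((-3)·3 − 2²) = 5 + (-18) + (-13) = -26.
det M (expand along row 1) = (-3)·(-13) − 2·12 + (-3)·(-5) = 30.
Characteristic polynomial: λ³ + 3λ² − 26λ − 30 = 0.
Substitute λ = y + (tr M)/3 = y − 1.000000 to remove the quadratic term: y³ + p·y + q = 0 with p = s − (tr M)²/3 = -29.000000 and q = −2(tr M)³/27 + (tr M)·s/3 − det M = -2.000000.
Three real roots ⇒ use the trigonometric (Viète) form: r = 2√(−p/3) = 6.218253, φ = arccos(3q/(p·r)) = arccos(0.033272) = 1.537518 rad.
y_k = r·cos(φ/3 − 2πk/3) for k = 0, 1, 2 gives y = 5.419322, -0.068977, -5.350345.
λ_k = y_k − 1.000000 gives λ = 4.4193, -1.0690, -6.3503 (check: the sum is -3.0000 = tr M).

Hence λ_max = 4.4193 and λ_min = -6.3503.


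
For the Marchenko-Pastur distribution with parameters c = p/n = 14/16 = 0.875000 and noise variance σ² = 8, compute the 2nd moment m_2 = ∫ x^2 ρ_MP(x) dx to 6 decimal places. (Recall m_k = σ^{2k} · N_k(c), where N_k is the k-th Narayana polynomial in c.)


E[X²] = σ⁴ (1 + c) (second MP moment). With σ² = 8 (so σ⁴ = 64) and c = 14/16 = 0.875000: E[X²] = 64 · (1 + 0.875000) = 64 · 1.875000.

So E[X^2] = 120.000000.


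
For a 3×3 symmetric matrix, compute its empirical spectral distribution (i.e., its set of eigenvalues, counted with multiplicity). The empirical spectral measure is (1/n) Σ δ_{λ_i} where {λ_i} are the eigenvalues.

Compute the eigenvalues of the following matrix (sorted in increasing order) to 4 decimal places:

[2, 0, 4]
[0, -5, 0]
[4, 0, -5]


Since M is real symmetric, all three eigenvalues are real; they are the roots of det(λI − M) = λ³ − (tr M) λ² + s λ − det M, where s is the sum of the principal 2×2 minors.
tr M = 2 + (-5) + (-5) = -8.
s = (2·(-5) − 0²) + (2·(-5) − 4²) + ((-5)·(-5) − 0²) = -10 + (-26) + 25 = -11.
det M (expand along row 1) = 2·25 − 0·0 + 4·20 = 130.
Characteristic polynomial: λ³ + 8λ² − 11λ − 130 = 0.
Substitute λ = y + (tr M)/3 = y − 2.666667 to remove the quadratic term: y³ + p·y + q = 0 with p = s − (tr M)²/3 = -32.333333 and q = −2(tr M)³/27 + (tr M)·s/3 − det M = -62.740741.
Three real roots ⇒ use the trigonometric (Viète) form: r = 2√(−p/3) = 6.565905, φ = arccos(3q/(p·r)) = arccos(0.886596) = 0.480863 rad.
y_k = r·cos(φ/3 − 2πk/3) for k = 0, 1, 2 gives y = 6.481740, -2.333333, -4.148406.
λ_k = y_k − 2.666667 gives λ = 3.8151, -5.0000, -6.8151 (check: the sum is -8.0000 = tr M).

Eigenvalues sorted in increasing order: [-6.8151, -5.0000, 3.8151].


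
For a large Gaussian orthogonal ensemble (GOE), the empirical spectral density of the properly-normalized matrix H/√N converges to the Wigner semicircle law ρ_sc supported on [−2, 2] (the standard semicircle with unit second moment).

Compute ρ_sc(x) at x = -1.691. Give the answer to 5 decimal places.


ρ_sc(x) = (1/(2π)) √(4 − x²). With x = -1.691:
  4 − x² = 4 − (-1.691)² = 4 − 2.859481 = 1.140519.
  √(4 − x²) = 1.067951.
  1/(2π) = 0.159155.
  ρ_sc(-1.691) = 0.159155 · 1.067951 = 0.169970.

Rounded to 5 decimal places: ρ_sc(-1.691) ≈ 0.16997.


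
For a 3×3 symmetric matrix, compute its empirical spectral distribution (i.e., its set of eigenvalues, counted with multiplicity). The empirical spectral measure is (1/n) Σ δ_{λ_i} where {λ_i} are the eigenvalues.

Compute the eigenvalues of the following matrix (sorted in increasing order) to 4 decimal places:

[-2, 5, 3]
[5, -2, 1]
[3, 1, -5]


Since M is real symmetric, all three eigenvalues are real; they are the roots of det(λI − M) = λ³ − (tr M) λ² + s λ − det M, where s is the sum of the principal 2×2 minors.
tr M = -2 + (-2) + (-5) = -9.
s = ((-2)·(-2) − 5²) + ((-2)·(-5) − 3²) + ((-2)·(-5) − 1²) = -21 + 1 + 9 = -11.
det M (expand along row 1) = (-2)·9 − 5·(-28) + 3·11 = 155.
Characteristic polynomial: λ³ + 9λ² − 11λ − 155 = 0.
Substitute λ = y + (tr M)/3 = y − 3.000000 to remove the quadratic term: y³ + p·y + q = 0 with p = s − (tr M)²/3 = -38.000000 and q = −2(tr M)³/27 + (tr M)·s/3 − det M = -68.000000.
Three real roots ⇒ use the trigonometric (Viète) form: r = 2√(−p/3) = 7.118052, φ = arccos(3q/(p·r)) = arccos(0.754198) = 0.716364 rad.
y_k = r·cos(φ/3 − 2πk/3) for k = 0, 1, 2 gives y = 6.916080, -2.000000, -4.916080.
λ_k = y_k − 3.000000 gives λ = 3.9161, -5.0000, -7.9161 (check: the sum is -9.0000 = tr M).

Eigenvalues sorted in increasing order: [-7.9161, -5.0000, 3.9161].


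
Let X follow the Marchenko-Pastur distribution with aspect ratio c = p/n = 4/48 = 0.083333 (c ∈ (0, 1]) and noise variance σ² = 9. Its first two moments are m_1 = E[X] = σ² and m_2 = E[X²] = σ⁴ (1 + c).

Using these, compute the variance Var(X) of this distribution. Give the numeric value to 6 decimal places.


m_1 = E[X] = σ² = 9, so m_1² = 81.
m_2 = E[X²] = σ⁴ (1 + c) = 81 · (1 + 0.083333) = 81 · 1.083333 = 87.750000.
(Note m_2 − m_1² simplifies to c · σ⁴ = 0.083333 · 81.)

Var(X) = m_2 − m_1² = 87.750000 − 81 = 6.750000.


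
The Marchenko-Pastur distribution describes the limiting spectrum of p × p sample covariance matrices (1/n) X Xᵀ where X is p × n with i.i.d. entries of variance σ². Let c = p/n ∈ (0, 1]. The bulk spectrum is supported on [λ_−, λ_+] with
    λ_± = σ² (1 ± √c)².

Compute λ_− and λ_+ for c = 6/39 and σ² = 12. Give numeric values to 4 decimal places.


c = 6/39 = 0.153846; √c = 0.392232.
λ_− = σ² (1 − √c)² = 12 · (1 − 0.392232)² = 12 · (0.607768)² = 4.432579.
λ_+ = σ² (1 + √c)² = 12 · (1 + 0.392232)² = 12 · (1.392232)² = 23.259728.

Rounded to 4 decimal places: λ_− ≈ 4.4326, λ_+ ≈ 23.2597.


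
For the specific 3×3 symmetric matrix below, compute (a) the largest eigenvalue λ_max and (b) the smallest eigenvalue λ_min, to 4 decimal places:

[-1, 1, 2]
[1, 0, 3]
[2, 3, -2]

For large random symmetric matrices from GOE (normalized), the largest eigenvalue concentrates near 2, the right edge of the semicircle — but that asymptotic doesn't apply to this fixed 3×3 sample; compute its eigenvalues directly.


Since M is real symmetric, all three eigenvalues are real; they are the roots of det(λI − M) = λ³ − (tr M) λ² + s λ − det M, where s is the sum of the principal 2×2 minors.
tr M = -1 + 0 + (-2) = -3.
s = ((-1)·0 − 1²) + ((-1)·(-2) − 2²) + (0·(-2) − 3²) = -1 + (-2) + (-9) = -12.
det M (expand along row 1) = (-1)·(-9) − 1·(-8) + 2·3 = 23.
Characteristic polynomial: λ³ + 3λ² − 12λ − 23 = 0.
Substitute λ = y + (tr M)/3 = y − 1.000000 to remove the quadratic term: y³ + p·y + q = 0 with p = s − (tr M)²/3 = -15.000000 and q = −2(tr M)³/27 + (tr M)·s/3 − det M = -9.000000.
Three real roots ⇒ use the trigonometric (Viète) form: r = 2√(−p/3) = 4.472136, φ = arccos(3q/(p·r)) = arccos(0.402492) = 1.156559 rad.
y_k = r·cos(φ/3 − 2πk/3) for k = 0, 1, 2 gives y = 4.143895, -0.615549, -3.528347.
λ_k = y_k − 1.000000 gives λ = 3.1439, -1.6155, -4.5283 (check: the sum is -3.0000 = tr M).

Hence λ_max = 3.1439 and λ_min = -4.5283.


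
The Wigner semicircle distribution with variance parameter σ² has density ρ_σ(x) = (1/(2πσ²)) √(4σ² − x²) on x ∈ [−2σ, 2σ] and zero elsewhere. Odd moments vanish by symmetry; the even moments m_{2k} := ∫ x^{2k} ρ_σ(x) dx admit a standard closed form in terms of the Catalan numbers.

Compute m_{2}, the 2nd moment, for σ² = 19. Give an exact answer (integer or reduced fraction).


By the scaled semicircle moment identity, m_{2k} = σ^{2k} · C_k with k = 1.
C_1 = (1/(k+1)) · C(2k, k) = (1/2) · C(2, 1) = (1/2) · 2 = 1.
σ^{2k} = (σ²)^k = (19)^1 = 19.

Therefore m_{2} = σ^{2} · C_1 = 19 · 1 = 19.


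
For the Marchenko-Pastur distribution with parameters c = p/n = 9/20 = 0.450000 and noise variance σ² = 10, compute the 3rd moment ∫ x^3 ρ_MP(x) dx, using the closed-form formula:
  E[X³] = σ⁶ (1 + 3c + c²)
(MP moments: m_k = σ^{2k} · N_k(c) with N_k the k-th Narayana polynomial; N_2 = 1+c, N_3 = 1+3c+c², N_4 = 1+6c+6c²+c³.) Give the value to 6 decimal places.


E[X³] = σ⁶ (1 + 3c + c²) (third MP moment). With σ² = 10 (so σ⁶ = 1000) and c = 9/20 = 0.450000: E[X³] = 1000 · (1 + 3·0.450000 + (0.450000)²) = 1000 · 2.552500.

So E[X^3] = 2552.500000.


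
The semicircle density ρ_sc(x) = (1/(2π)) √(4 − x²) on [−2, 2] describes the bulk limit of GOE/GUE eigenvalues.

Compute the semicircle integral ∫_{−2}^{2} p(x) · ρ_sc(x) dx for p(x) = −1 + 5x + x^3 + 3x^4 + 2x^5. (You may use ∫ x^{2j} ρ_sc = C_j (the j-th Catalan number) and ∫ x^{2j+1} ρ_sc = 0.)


Write p(x) = Σ a_i x^i, split into monomials and integrate each against ρ_sc separately.
Using ∫ x^{2j} ρ_sc = C_j = (1/(j+1)) C(2j, j) (Catalan numbers) and ∫ x^{2j+1} ρ_sc = 0 (odd monomials vanish by symmetry):
  i = 0 (even): a_0 · C_{0} = -1 · 1 = -1
  i = 1 (odd): ∫ x^1 ρ_sc = 0 (vanishes)
  i = 3 (odd): ∫ x^3 ρ_sc = 0 (vanishes)
  i = 4 (even): a_4 · C_{2} = 3 · 2 = 6
  i = 5 (odd): ∫ x^5 ρ_sc = 0 (vanishes)

Summing the contributions: ∫_{−2}^{2} p(x) ρ_sc(x) dx = (-1) + 6 = 5.


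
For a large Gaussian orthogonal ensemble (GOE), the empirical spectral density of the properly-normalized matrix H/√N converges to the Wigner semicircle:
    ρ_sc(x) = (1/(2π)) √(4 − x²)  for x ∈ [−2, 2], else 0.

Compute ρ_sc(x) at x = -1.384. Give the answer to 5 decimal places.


ρ_sc(x) = (1/(2π)) √(4 − x²). With x = -1.384:
  4 − x² = 4 − (-1.384)² = 4 − 1.915456 = 2.084544.
  √(4 − x²) = 1.443795.
  1/(2π) = 0.159155.
  ρ_sc(-1.384) = 0.159155 · 1.443795 = 0.229787.

Rounded to 5 decimal places: ρ_sc(-1.384) ≈ 0.22979.


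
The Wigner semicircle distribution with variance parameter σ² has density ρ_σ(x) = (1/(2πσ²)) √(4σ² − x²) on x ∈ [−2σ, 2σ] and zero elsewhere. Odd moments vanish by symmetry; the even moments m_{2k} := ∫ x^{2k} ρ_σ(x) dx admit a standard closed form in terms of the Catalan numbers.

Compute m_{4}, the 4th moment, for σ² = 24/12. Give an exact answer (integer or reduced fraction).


By the scaled semicircle moment identity, m_{2k} = σ^{2k} · C_k with k = 2.
C_2 = (1/(k+1)) · C(2k, k) = (1/3) · C(4, 2) = (1/3) · 6 = 2.
σ^{2k} = (σ²)^k = (24/12)^2 = 4.

Therefore m_{4} = σ^{4} · C_2 = 4 · 2 = 8.


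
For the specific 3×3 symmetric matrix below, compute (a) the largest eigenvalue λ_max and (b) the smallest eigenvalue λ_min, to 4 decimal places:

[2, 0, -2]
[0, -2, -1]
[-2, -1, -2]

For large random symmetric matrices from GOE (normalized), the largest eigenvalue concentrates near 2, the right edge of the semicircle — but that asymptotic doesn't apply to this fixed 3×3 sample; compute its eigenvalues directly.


Since M is real symmetric, all three eigenvalues are real; they are the roots of det(λI − M) = λ³ − (tr M) λ² + s λ − det M, where s is the sum of the principal 2×2 minors.
tr M = 2 + (-2) + (-2) = -2.
s = (2·(-2) − 0²) + (2·(-2) − (-2)²) + ((-2)·(-2) − (-1)²) = -4 + (-8) + 3 = -9.
det M (expand along row 1) = 2·3 − 0·(-2) + (-2)·(-4) = 14.
Characteristic polynomial: λ³ + 2λ² − 9λ − 14 = 0.
Substitute λ = y + (tr M)/3 = y − 0.666667 to remove the quadratic term: y³ + p·y + q = 0 with p = s − (tr M)²/3 = -10.333333 and q = −2(tr M)³/27 + (tr M)·s/3 − det M = -7.407407.
Three real roots ⇒ use the trigonometric (Viète) form: r = 2√(−p/3) = 3.711843, φ = arccos(3q/(p·r)) = arccos(0.579372) = 0.952838 rad.
y_k = r·cos(φ/3 − 2πk/3) for k = 0, 1, 2 gives y = 3.526190, -0.759192, -2.766998.
λ_k = y_k − 0.666667 gives λ = 2.8595, -1.4259, -3.4337 (check: the sum is -2.0000 = tr M).

Hence λ_max = 2.8595 and λ_min = -3.4337.


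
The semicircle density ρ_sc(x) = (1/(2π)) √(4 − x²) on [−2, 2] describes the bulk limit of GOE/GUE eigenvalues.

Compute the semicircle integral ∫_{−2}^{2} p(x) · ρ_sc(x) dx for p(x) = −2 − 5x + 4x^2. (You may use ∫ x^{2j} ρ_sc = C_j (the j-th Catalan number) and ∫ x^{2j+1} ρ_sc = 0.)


Write p(x) = Σ a_i x^i, split into monomials and integrate each against ρ_sc separately.
Using ∫ x^{2j} ρ_sc = C_j = (1/(j+1)) C(2j, j) (Catalan numbers) and ∫ x^{2j+1} ρ_sc = 0 (odd monomials vanish by symmetry):
  i = 0 (even): a_0 · C_{0} = -2 · 1 = -2
  i = 1 (odd): ∫ x^1 ρ_sc = 0 (vanishes)
  i = 2 (even): a_2 · C_{1} = 4 · 1 = 4

Summing the contributions: ∫_{−2}^{2} p(x) ρ_sc(x) dx = (-2) + 4 = 2.


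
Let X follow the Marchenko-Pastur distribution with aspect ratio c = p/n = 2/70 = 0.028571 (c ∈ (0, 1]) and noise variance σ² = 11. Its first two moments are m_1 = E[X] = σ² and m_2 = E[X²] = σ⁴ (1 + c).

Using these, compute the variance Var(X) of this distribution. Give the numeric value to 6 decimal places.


m_1 = E[X] = σ² = 11, so m_1² = 121.
m_2 = E[X²] = σ⁴ (1 + c) = 121 · (1 + 0.028571) = 121 · 1.028571 = 124.457143.
(Note m_2 − m_1² simplifies to c · σ⁴ = 0.028571 · 121.)

Var(X) = m_2 − m_1² = 124.457143 − 121 = 3.457143.


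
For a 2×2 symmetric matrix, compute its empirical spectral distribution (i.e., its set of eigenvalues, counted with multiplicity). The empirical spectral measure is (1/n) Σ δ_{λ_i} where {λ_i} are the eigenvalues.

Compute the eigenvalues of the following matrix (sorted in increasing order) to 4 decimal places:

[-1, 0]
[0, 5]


Since M is real symmetric, both eigenvalues are real; they are the roots of det(λI − M) = λ² − (tr M) λ + det M.
tr M = -1 + 5 = 4.
det M = (-1)·5 − 0² = -5 − 0 = -5.
Characteristic polynomial: λ² − 4λ − 5 = 0.
Discriminant Δ = (tr M)² − 4·det M = 16 − (-20) = 36; √Δ = 6.000000.
λ = (tr M ± √Δ)/2 = (4 ± 6.000000)/2, giving (tr M − √Δ)/2 = -1.0000 and (tr M + √Δ)/2 = 5.0000.

Eigenvalues sorted in increasing order: [-1.0000, 5.0000].


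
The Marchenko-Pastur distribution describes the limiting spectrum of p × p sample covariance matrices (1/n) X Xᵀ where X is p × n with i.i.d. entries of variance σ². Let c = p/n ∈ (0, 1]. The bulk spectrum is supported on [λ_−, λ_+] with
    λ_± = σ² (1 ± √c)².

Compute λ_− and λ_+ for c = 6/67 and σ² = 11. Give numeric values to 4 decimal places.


c = 6/67 = 0.089552; √c = 0.299253.
λ_− = σ² (1 − √c)² = 11 · (1 − 0.299253)² = 11 · (0.700747)² = 5.401513.
λ_+ = σ² (1 + √c)² = 11 · (1 + 0.299253)² = 11 · (1.299253)² = 18.568636.

Rounded to 4 decimal places: λ_− ≈ 5.4015, λ_+ ≈ 18.5686.


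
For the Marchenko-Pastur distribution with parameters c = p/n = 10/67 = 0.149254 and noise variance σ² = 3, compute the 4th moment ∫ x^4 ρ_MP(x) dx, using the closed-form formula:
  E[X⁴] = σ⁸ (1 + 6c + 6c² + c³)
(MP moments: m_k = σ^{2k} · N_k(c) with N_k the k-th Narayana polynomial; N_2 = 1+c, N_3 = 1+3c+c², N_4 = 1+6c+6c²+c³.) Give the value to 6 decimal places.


E[X⁴] = σ⁸ (1 + 6c + 6c² + c³) (fourth MP moment). With σ² = 3 (so σ⁸ = 81) and c = 10/67 = 0.149254: E[X⁴] = 81 · (1 + 6·0.149254 + 6·(0.149254)² + (0.149254)³) = 81 · 2.032507.

So E[X^4] = 164.633093.


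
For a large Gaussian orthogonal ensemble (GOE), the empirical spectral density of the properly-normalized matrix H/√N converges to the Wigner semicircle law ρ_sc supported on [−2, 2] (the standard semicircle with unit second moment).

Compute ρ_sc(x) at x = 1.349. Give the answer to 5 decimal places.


ρ_sc(x) = (1/(2π)) √(4 − x²). With x = 1.349:
  4 − x² = 4 − (1.349)² = 4 − 1.819801 = 2.180199.
  √(4 − x²) = 1.476550.
  1/(2π) = 0.159155.
  ρ_sc(1.349) = 0.159155 · 1.476550 = 0.235000.

Rounded to 5 decimal places: ρ_sc(1.349) ≈ 0.23500.


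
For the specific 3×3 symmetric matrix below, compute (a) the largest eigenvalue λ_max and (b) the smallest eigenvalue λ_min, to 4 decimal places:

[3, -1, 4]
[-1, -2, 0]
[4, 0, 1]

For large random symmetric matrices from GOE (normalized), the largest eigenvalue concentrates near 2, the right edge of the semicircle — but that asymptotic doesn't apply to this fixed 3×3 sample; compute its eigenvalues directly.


Since M is real symmetric, all three eigenvalues are real; they are the roots of det(λI − M) = λ³ − (tr M) λ² + s λ − det M, where s is the sum of the principal 2×2 minors.
tr M = 3 + (-2) + 1 = 2.
s = (3·(-2) − (-1)²) + (3·1 − 4²) + ((-2)·1 − 0²) = -7 + (-13) + (-2) = -22.
det M (expand along row 1) = 3·(-2) − (-1)·(-1) + 4·8 = 25.
Characteristic polynomial: λ³ − 2λ² − 22λ − 25 = 0.
Substitute λ = y + (tr M)/3 = y + 0.666667 to remove the quadratic term: y³ + p·y + q = 0 with p = s − (tr M)²/3 = -23.333333 and q = −2(tr M)³/27 + (tr M)·s/3 − det M = -40.259259.
Three real roots ⇒ use the trigonometric (Viète) form: r = 2√(−p/3) = 5.577734, φ = arccos(3q/(p·r)) = arccos(0.928010) = 0.381762 rad.
y_k = r·cos(φ/3 − 2πk/3) for k = 0, 1, 2 gives y = 5.532633, -2.153279, -3.379354.
λ_k = y_k + 0.666667 gives λ = 6.1993, -1.4866, -2.7127 (check: the sum is 2.0000 = tr M).

Hence λ_max = 6.1993 and λ_min = -2.7127.


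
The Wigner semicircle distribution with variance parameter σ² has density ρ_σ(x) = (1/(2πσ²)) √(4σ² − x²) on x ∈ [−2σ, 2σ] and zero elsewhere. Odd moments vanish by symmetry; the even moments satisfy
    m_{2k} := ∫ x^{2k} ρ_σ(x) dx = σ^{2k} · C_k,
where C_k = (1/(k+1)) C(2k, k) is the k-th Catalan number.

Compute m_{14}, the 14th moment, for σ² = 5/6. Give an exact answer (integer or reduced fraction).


By the scaled semicircle moment identity, m_{2k} = σ^{2k} · C_k with k = 7.
C_7 = (1/(k+1)) · C(2k, k) = (1/8) · C(14, 7) = (1/8) · 3432 = 429.
σ^{2k} = (σ²)^k = (5/6)^7 = 78125/279936.

Therefore m_{14} = σ^{14} · C_7 = (78125/279936) · 429 = 11171875/93312.


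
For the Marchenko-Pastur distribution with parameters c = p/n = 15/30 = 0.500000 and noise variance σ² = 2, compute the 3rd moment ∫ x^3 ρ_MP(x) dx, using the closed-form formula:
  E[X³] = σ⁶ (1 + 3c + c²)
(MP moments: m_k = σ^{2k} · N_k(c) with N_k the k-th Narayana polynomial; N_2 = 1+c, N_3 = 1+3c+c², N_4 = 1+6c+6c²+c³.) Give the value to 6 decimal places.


E[X³] = σ⁶ (1 + 3c + c²) (third MP moment). With σ² = 2 (so σ⁶ = 8) and c = 15/30 = 0.500000: E[X³] = 8 · (1 + 3·0.500000 + (0.500000)²) = 8 · 2.750000.

So E[X^3] = 22.000000.


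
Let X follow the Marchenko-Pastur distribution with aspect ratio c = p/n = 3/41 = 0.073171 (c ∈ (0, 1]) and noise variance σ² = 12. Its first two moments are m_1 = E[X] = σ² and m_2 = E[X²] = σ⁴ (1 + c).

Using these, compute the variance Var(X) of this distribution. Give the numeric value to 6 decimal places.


m_1 = E[X] = σ² = 12, so m_1² = 144.
m_2 = E[X²] = σ⁴ (1 + c) = 144 · (1 + 0.073171) = 144 · 1.073171 = 154.536585.
(Note m_2 − m_1² simplifies to c · σ⁴ = 0.073171 · 144.)

Var(X) = m_2 − m_1² = 154.536585 − 144 = 10.536585.


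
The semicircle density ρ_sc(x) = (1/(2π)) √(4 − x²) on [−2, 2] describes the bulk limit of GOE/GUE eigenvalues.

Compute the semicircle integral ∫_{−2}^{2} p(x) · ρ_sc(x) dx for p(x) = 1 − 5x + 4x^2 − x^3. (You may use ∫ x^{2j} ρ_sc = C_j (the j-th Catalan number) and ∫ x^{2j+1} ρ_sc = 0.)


Write p(x) = Σ a_i x^i, split into monomials and integrate each against ρ_sc separately.
Using ∫ x^{2j} ρ_sc = C_j = (1/(j+1)) C(2j, j) (Catalan numbers) and ∫ x^{2j+1} ρ_sc = 0 (odd monomials vanish by symmetry):
  i = 0 (even): a_0 · C_{0} = 1 · 1 = 1
  i = 1 (odd): ∫ x^1 ρ_sc = 0 (vanishes)
  i = 2 (even): a_2 · C_{1} = 4 · 1 = 4
  i = 3 (odd): ∫ x^3 ρ_sc = 0 (vanishes)

Summing the contributions: ∫_{−2}^{2} p(x) ρ_sc(x) dx = 1 + 4 = 5.


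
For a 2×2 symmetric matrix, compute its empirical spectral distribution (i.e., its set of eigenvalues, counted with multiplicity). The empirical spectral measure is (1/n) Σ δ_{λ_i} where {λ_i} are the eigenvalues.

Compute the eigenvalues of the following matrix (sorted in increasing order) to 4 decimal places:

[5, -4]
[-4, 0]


Since M is real symmetric, both eigenvalues are real; they are the roots of det(λI − M) = λ² − (tr M) λ + det M.
tr M = 5 + 0 = 5.
det M = 5·0 − (-4)² = 0 − 16 = -16.
Characteristic polynomial: λ² − 5λ − 16 = 0.
Discriminant Δ = (tr M)² − 4·det M = 25 − (-64) = 89; √Δ = 9.433981.
λ = (tr M ± √Δ)/2 = (5 ± 9.433981)/2, giving (tr M − √Δ)/2 = -2.2170 and (tr M + √Δ)/2 = 7.2170.

Eigenvalues sorted in increasing order: [-2.2170, 7.2170].


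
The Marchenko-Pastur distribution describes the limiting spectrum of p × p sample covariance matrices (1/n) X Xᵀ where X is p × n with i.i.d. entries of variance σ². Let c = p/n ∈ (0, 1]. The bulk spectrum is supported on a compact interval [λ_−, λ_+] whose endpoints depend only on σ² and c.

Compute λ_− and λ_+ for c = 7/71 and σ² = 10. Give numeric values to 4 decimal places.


c = 7/71 = 0.098592; √c = 0.313993.
λ_− = σ² (1 − √c)² = 10 · (1 − 0.313993)² = 10 · (0.686007)² = 4.706057.
λ_+ = σ² (1 + √c)² = 10 · (1 + 0.313993)² = 10 · (1.313993)² = 17.265774.

Rounded to 4 decimal places: λ_− ≈ 4.7061, λ_+ ≈ 17.2658.


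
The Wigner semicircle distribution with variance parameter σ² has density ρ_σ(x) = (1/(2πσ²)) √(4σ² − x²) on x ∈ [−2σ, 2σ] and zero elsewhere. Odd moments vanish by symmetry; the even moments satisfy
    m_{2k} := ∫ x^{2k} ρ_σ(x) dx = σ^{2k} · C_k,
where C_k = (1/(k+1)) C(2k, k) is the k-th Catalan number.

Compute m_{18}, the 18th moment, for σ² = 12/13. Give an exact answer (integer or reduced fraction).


By the scaled semicircle moment identity, m_{2k} = σ^{2k} · C_k with k = 9.
C_9 = (1/(k+1)) · C(2k, k) = (1/10) · C(18, 9) = (1/10) · 48620 = 4862.
σ^{2k} = (σ²)^k = (12/13)^9 = 5159780352/10604499373.

Therefore m_{18} = σ^{18} · C_9 = (5159780352/10604499373) · 4862 = 1929757851648/815730721.


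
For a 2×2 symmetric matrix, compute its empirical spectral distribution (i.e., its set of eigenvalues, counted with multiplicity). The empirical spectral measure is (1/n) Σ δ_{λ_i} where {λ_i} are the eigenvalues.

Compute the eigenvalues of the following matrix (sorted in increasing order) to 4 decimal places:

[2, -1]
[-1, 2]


Since M is real symmetric, both eigenvalues are real; they are the roots of det(λI − M) = λ² − (tr M) λ + det M.
tr M = 2 + 2 = 4.
det M = 2·2 − (-1)² = 4 − 1 = 3.
Characteristic polynomial: λ² − 4λ + 3 = 0.
Discriminant Δ = (tr M)² − 4·det M = 16 − 12 = 4; √Δ = 2.000000.
λ = (tr M ± √Δ)/2 = (4 ± 2.000000)/2, giving (tr M − √Δ)/2 = 1.0000 and (tr M + √Δ)/2 = 3.0000.

Eigenvalues sorted in increasing order: [1.0000, 3.0000].


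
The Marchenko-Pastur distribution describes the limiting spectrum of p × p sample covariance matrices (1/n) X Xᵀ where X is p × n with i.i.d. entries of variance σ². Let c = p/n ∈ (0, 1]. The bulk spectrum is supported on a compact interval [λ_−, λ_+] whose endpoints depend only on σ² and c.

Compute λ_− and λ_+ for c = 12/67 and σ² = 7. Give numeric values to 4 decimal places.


c = 12/67 = 0.179104; √c = 0.423207.
λ_− = σ² (1 − √c)² = 7 · (1 − 0.423207)² = 7 · (0.576793)² = 2.328828.
λ_+ = σ² (1 + √c)² = 7 · (1 + 0.423207)² = 7 · (1.423207)² = 14.178635.

Rounded to 4 decimal places: λ_− ≈ 2.3288, λ_+ ≈ 14.1786.


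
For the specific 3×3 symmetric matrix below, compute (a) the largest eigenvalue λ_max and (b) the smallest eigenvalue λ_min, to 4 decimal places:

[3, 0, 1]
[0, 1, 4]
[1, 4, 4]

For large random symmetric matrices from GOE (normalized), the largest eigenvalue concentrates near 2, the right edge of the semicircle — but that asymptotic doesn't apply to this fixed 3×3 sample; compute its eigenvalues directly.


Since M is real symmetric, all three eigenvalues are real; they are the roots of det(λI − M) = λ³ − (tr M) λ² + s λ − det M, where s is the sum of the principal 2×2 minors.
tr M = 3 + 1 + 4 = 8.
s = (3·1 − 0²) + (3·4 − 1²) + (1·4 − 4²) = 3 + 11 + (-12) = 2.
det M (expand along row 1) = 3·(-12) − 0·(-4) + 1·(-1) = -37.
Characteristic polynomial: λ³ − 8λ² + 2λ + 37 = 0.
Substitute λ = y + (tr M)/3 = y + 2.666667 to remove the quadratic term: y³ + p·y + q = 0 with p = s − (tr M)²/3 = -19.333333 and q = −2(tr M)³/27 + (tr M)·s/3 − det M = 4.407407.
Three real roots ⇒ use the trigonometric (Viète) form: r = 2√(−p/3) = 5.077182, φ = arccos(3q/(p·r)) = arccos(-0.134702) = 1.705909 rad.
y_k = r·cos(φ/3 − 2πk/3) for k = 0, 1, 2 gives y = 4.278216, 0.228587, -4.506804.
λ_k = y_k + 2.666667 gives λ = 6.9449, 2.8953, -1.8401 (check: the sum is 8.0000 = tr M).

Hence λ_max = 6.9449 and λ_min = -1.8401.


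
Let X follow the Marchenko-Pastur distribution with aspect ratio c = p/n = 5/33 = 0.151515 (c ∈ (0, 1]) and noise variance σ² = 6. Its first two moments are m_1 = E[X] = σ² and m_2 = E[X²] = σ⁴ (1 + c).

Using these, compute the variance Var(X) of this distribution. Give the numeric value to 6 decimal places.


m_1 = E[X] = σ² = 6, so m_1² = 36.
m_2 = E[X²] = σ⁴ (1 + c) = 36 · (1 + 0.151515) = 36 · 1.151515 = 41.454545.
(Note m_2 − m_1² simplifies to c · σ⁴ = 0.151515 · 36.)

Var(X) = m_2 − m_1² = 41.454545 − 36 = 5.454545.


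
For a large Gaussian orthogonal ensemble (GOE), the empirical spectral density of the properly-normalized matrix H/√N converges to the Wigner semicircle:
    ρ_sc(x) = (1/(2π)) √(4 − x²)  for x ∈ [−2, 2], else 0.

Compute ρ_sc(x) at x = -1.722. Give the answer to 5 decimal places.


ρ_sc(x) = (1/(2π)) √(4 − x²). With x = -1.722:
  4 − x² = 4 − (-1.722)² = 4 − 2.965284 = 1.034716.
  √(4 − x²) = 1.017210.
  1/(2π) = 0.159155.
  ρ_sc(-1.722) = 0.159155 · 1.017210 = 0.161894.

Rounded to 5 decimal places: ρ_sc(-1.722) ≈ 0.16189.


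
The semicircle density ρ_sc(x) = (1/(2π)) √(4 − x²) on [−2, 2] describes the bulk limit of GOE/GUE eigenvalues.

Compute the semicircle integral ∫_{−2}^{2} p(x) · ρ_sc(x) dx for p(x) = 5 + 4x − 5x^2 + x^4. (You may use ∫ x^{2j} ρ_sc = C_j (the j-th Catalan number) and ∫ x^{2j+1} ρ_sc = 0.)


Write p(x) = Σ a_i x^i, split into monomials and integrate each against ρ_sc separately.
Using ∫ x^{2j} ρ_sc = C_j = (1/(j+1)) C(2j, j) (Catalan numbers) and ∫ x^{2j+1} ρ_sc = 0 (odd monomials vanish by symmetry):
  i = 0 (even): a_0 · C_{0} = 5 · 1 = 5
  i = 1 (odd): ∫ x^1 ρ_sc = 0 (vanishes)
  i = 2 (even): a_2 · C_{1} = -5 · 1 = -5
  i = 4 (even): a_4 · C_{2} = 1 · 2 = 2

Summing the contributions: ∫_{−2}^{2} p(x) ρ_sc(x) dx = 5 + (-5) + 2 = 2.


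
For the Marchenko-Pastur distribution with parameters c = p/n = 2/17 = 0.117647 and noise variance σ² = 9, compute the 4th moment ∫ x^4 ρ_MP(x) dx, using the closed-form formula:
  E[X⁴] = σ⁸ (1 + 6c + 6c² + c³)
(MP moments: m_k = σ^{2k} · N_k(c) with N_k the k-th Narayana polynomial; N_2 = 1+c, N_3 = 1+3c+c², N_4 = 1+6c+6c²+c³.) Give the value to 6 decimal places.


E[X⁴] = σ⁸ (1 + 6c + 6c² + c³) (fourth MP moment). With σ² = 9 (so σ⁸ = 6561) and c = 2/17 = 0.117647: E[X⁴] = 6561 · (1 + 6·0.117647 + 6·(0.117647)² + (0.117647)³) = 6561 · 1.790556.

So E[X^4] = 11747.835742.


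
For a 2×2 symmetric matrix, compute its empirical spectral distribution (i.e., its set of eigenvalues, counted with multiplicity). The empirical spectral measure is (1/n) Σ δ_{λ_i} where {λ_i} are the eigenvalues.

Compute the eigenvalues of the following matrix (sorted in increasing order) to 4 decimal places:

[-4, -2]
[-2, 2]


Since M is real symmetric, both eigenvalues are real; they are the roots of det(λI − M) = λ² − (tr M) λ + det M.
tr M = -4 + 2 = -2.
det M = (-4)·2 − (-2)² = -8 − 4 = -12.
Characteristic polynomial: λ² + 2λ − 12 = 0.
Discriminant Δ = (tr M)² − 4·det M = 4 − (-48) = 52; √Δ = 7.211103.
λ = (tr M ± √Δ)/2 = (-2 ± 7.211103)/2, giving (tr M − √Δ)/2 = -4.6056 and (tr M + √Δ)/2 = 2.6056.

Eigenvalues sorted in increasing order: [-4.6056, 2.6056].


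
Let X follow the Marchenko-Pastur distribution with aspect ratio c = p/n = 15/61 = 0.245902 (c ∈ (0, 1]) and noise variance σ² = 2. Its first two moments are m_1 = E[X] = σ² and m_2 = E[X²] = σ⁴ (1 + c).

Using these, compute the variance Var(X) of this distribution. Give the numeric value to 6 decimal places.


m_1 = E[X] = σ² = 2, so m_1² = 4.
m_2 = E[X²] = σ⁴ (1 + c) = 4 · (1 + 0.245902) = 4 · 1.245902 = 4.983607.
(Note m_2 − m_1² simplifies to c · σ⁴ = 0.245902 · 4.)

Var(X) = m_2 − m_1² = 4.983607 − 4 = 0.983607.


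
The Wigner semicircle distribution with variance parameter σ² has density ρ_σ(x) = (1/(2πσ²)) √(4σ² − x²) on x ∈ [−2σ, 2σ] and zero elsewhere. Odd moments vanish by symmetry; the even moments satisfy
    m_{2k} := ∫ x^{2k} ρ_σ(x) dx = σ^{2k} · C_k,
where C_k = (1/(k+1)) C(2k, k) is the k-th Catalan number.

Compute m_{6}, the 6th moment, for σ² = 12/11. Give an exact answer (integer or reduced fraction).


By the scaled semicircle moment identity, m_{2k} = σ^{2k} · C_k with k = 3.
C_3 = (1/(k+1)) · C(2k, k) = (1/4) · C(6, 3) = (1/4) · 20 = 5.
σ^{2k} = (σ²)^k = (12/11)^3 = 1728/1331.

Therefore m_{6} = σ^{6} · C_3 = (1728/1331) · 5 = 8640/1331.


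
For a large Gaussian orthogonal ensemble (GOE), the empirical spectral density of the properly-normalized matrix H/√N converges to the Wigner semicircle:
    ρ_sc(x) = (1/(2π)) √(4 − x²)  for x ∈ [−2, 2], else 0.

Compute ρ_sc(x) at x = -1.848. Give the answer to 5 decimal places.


ρ_sc(x) = (1/(2π)) √(4 − x²). With x = -1.848:
  4 − x² = 4 − (-1.848)² = 4 − 3.415104 = 0.584896.
  √(4 − x²) = 0.764785.
  1/(2π) = 0.159155.
  ρ_sc(-1.848) = 0.159155 · 0.764785 = 0.121719.

Rounded to 5 decimal places: ρ_sc(-1.848) ≈ 0.12172.


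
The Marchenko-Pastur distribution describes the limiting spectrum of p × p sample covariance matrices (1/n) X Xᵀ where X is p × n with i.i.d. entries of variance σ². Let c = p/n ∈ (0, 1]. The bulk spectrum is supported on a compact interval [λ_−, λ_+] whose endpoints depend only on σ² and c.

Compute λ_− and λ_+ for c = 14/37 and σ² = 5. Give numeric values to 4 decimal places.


c = 14/37 = 0.378378; √c = 0.615125.
λ_− = σ² (1 − √c)² = 5 · (1 − 0.615125)² = 5 · (0.384875)² = 0.740645.
λ_+ = σ² (1 + √c)² = 5 · (1 + 0.615125)² = 5 · (1.615125)² = 13.043139.

Rounded to 4 decimal places: λ_− ≈ 0.7406, λ_+ ≈ 13.0431.


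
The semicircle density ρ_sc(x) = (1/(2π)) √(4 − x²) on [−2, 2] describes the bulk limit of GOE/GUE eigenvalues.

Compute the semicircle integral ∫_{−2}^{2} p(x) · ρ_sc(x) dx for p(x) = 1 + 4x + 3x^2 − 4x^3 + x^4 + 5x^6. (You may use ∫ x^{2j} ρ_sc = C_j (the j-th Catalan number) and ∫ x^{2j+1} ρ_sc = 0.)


Write p(x) = Σ a_i x^i, split into monomials and integrate each against ρ_sc separately.
Using ∫ x^{2j} ρ_sc = C_j = (1/(j+1)) C(2j, j) (Catalan numbers) and ∫ x^{2j+1} ρ_sc = 0 (odd monomials vanish by symmetry):
  i = 0 (even): a_0 · C_{0} = 1 · 1 = 1
  i = 1 (odd): ∫ x^1 ρ_sc = 0 (vanishes)
  i = 2 (even): a_2 · C_{1} = 3 · 1 = 3
  i = 3 (odd): ∫ x^3 ρ_sc = 0 (vanishes)
  i = 4 (even): a_4 · C_{2} = 1 · 2 = 2
  i = 6 (even): a_6 · C_{3} = 5 · 5 = 25

Summing the contributions: ∫_{−2}^{2} p(x) ρ_sc(x) dx = 1 + 3 + 2 + 25 = 31.


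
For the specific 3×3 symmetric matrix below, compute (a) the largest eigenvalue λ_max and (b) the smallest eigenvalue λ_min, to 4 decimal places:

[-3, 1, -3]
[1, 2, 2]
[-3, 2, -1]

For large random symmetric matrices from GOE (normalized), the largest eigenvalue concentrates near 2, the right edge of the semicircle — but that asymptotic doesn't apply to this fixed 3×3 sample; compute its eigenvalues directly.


Since M is real symmetric, all three eigenvalues are real; they are the roots of det(λI − M) = λ³ − (tr M) λ² + s λ − det M, where s is the sum of the principal 2×2 minors.
tr M = -3 + 2 + (-1) = -2.
s = ((-3)·2 − 1²) + ((-3)·(-1) − (-3)²) + (2·(-1) − 2²) = -7 + (-6) + (-6) = -19.
det M (expand along row 1) = (-3)·(-6) − 1·5 + (-3)·8 = -11.
Characteristic polynomial: λ³ + 2λ² − 19λ + 11 = 0.
Substitute λ = y + (tr M)/3 = y − 0.666667 to remove the quadratic term: y³ + p·y + q = 0 with p = s − (tr M)²/3 = -20.333333 and q = −2(tr M)³/27 + (tr M)·s/3 − det M = 24.259259.
Three real roots ⇒ use the trigonometric (Viète) form: r = 2√(−p/3) = 5.206833, φ = arccos(3q/(p·r)) = arccos(-0.687411) = 2.328715 rad.
y_k = r·cos(φ/3 − 2πk/3) for k = 0, 1, 2 gives y = 3.715357, 1.301503, -5.016860.
λ_k = y_k − 0.666667 gives λ = 3.0487, 0.6348, -5.6835 (check: the sum is -2.0000 = tr M).

Hence λ_max = 3.0487 and λ_min = -5.6835.


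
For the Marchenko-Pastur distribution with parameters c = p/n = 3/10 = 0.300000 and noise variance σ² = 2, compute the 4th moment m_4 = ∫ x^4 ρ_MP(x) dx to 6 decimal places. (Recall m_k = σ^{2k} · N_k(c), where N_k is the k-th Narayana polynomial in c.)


E[X⁴] = σ⁸ (1 + 6c + 6c² + c³) (fourth MP moment). With σ² = 2 (so σ⁸ = 16) and c = 3/10 = 0.300000: E[X⁴] = 16 · (1 + 6·0.300000 + 6·(0.300000)² + (0.300000)³) = 16 · 3.367000.

So E[X^4] = 53.872000.


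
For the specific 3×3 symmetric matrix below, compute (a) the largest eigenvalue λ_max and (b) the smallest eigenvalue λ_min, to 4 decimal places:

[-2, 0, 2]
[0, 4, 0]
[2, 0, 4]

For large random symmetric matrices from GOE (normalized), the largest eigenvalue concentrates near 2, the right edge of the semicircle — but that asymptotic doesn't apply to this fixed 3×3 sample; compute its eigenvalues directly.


Since M is real symmetric, all three eigenvalues are real; they are the roots of det(λI − M) = λ³ − (tr M) λ² + s λ − det M, where s is the sum of the principal 2×2 minors.
tr M = -2 + 4 + 4 = 6.
s = ((-2)·4 − 0²) + ((-2)·4 − 2²) + (4·4 − 0²) = -8 + (-12) + 16 = -4.
det M (expand along row 1) = (-2)·16 − 0·0 + 2·(-8) = -48.
Characteristic polynomial: λ³ − 6λ² − 4λ + 48 = 0.
Substitute λ = y + (tr M)/3 = y + 2.000000 to remove the quadratic term: y³ + p·y + q = 0 with p = s − (tr M)²/3 = -16.000000 and q = −2(tr M)³/27 + (tr M)·s/3 − det M = 24.000000.
Three real roots ⇒ use the trigonometric (Viète) form: r = 2√(−p/3) = 4.618802, φ = arccos(3q/(p·r)) = arccos(-0.974279) = 2.914294 rad.
y_k = r·cos(φ/3 − 2πk/3) for k = 0, 1, 2 gives y = 2.605551, 2.000000, -4.605551.
λ_k = y_k + 2.000000 gives λ = 4.6056, 4.0000, -2.6056 (check: the sum is 6.0000 = tr M).

Hence λ_max = 4.6056 and λ_min = -2.6056.
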